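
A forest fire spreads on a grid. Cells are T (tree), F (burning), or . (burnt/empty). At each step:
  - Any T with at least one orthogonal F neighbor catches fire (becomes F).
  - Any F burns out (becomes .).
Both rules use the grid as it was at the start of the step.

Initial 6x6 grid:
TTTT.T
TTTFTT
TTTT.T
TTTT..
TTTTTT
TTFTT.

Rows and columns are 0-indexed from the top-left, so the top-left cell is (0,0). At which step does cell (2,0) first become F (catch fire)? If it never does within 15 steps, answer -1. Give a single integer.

Step 1: cell (2,0)='T' (+7 fires, +2 burnt)
Step 2: cell (2,0)='T' (+10 fires, +7 burnt)
Step 3: cell (2,0)='T' (+8 fires, +10 burnt)
Step 4: cell (2,0)='F' (+4 fires, +8 burnt)
  -> target ignites at step 4
Step 5: cell (2,0)='.' (+0 fires, +4 burnt)
  fire out at step 5

4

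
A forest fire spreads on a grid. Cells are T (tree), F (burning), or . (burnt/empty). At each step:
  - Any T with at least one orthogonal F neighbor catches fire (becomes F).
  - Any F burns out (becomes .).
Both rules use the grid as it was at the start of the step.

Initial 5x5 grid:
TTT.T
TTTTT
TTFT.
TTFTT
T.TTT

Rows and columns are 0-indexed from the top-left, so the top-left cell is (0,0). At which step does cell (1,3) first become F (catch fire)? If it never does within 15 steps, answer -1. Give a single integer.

Step 1: cell (1,3)='T' (+6 fires, +2 burnt)
Step 2: cell (1,3)='F' (+7 fires, +6 burnt)
  -> target ignites at step 2
Step 3: cell (1,3)='.' (+5 fires, +7 burnt)
Step 4: cell (1,3)='.' (+2 fires, +5 burnt)
Step 5: cell (1,3)='.' (+0 fires, +2 burnt)
  fire out at step 5

2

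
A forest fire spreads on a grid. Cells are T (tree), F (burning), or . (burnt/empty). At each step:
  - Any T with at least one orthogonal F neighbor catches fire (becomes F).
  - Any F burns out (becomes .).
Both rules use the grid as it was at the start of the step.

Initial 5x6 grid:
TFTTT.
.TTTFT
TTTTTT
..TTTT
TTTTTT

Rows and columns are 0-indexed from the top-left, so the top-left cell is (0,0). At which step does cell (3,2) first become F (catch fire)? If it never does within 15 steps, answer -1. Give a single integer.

Step 1: cell (3,2)='T' (+7 fires, +2 burnt)
Step 2: cell (3,2)='T' (+6 fires, +7 burnt)
Step 3: cell (3,2)='T' (+5 fires, +6 burnt)
Step 4: cell (3,2)='F' (+3 fires, +5 burnt)
  -> target ignites at step 4
Step 5: cell (3,2)='.' (+1 fires, +3 burnt)
Step 6: cell (3,2)='.' (+1 fires, +1 burnt)
Step 7: cell (3,2)='.' (+1 fires, +1 burnt)
Step 8: cell (3,2)='.' (+0 fires, +1 burnt)
  fire out at step 8

4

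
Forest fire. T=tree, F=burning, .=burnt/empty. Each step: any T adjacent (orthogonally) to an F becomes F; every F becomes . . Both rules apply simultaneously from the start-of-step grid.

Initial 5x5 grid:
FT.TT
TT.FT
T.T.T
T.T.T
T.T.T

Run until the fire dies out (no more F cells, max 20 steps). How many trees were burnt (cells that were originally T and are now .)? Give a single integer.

Step 1: +4 fires, +2 burnt (F count now 4)
Step 2: +4 fires, +4 burnt (F count now 4)
Step 3: +2 fires, +4 burnt (F count now 2)
Step 4: +2 fires, +2 burnt (F count now 2)
Step 5: +0 fires, +2 burnt (F count now 0)
Fire out after step 5
Initially T: 15, now '.': 22
Total burnt (originally-T cells now '.'): 12

Answer: 12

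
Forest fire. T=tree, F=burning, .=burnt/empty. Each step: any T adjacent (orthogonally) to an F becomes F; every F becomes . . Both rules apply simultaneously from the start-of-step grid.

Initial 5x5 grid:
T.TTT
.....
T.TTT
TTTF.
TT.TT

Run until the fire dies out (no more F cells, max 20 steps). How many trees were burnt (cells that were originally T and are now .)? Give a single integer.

Step 1: +3 fires, +1 burnt (F count now 3)
Step 2: +4 fires, +3 burnt (F count now 4)
Step 3: +2 fires, +4 burnt (F count now 2)
Step 4: +2 fires, +2 burnt (F count now 2)
Step 5: +0 fires, +2 burnt (F count now 0)
Fire out after step 5
Initially T: 15, now '.': 21
Total burnt (originally-T cells now '.'): 11

Answer: 11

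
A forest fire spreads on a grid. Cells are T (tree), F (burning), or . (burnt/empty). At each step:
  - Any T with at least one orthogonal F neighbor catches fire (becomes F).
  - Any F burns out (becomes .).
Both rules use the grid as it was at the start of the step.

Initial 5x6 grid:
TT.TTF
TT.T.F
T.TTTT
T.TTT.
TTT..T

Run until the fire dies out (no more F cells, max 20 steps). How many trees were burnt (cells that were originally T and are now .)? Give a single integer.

Step 1: +2 fires, +2 burnt (F count now 2)
Step 2: +2 fires, +2 burnt (F count now 2)
Step 3: +3 fires, +2 burnt (F count now 3)
Step 4: +2 fires, +3 burnt (F count now 2)
Step 5: +1 fires, +2 burnt (F count now 1)
Step 6: +1 fires, +1 burnt (F count now 1)
Step 7: +1 fires, +1 burnt (F count now 1)
Step 8: +1 fires, +1 burnt (F count now 1)
Step 9: +1 fires, +1 burnt (F count now 1)
Step 10: +1 fires, +1 burnt (F count now 1)
Step 11: +1 fires, +1 burnt (F count now 1)
Step 12: +2 fires, +1 burnt (F count now 2)
Step 13: +1 fires, +2 burnt (F count now 1)
Step 14: +0 fires, +1 burnt (F count now 0)
Fire out after step 14
Initially T: 20, now '.': 29
Total burnt (originally-T cells now '.'): 19

Answer: 19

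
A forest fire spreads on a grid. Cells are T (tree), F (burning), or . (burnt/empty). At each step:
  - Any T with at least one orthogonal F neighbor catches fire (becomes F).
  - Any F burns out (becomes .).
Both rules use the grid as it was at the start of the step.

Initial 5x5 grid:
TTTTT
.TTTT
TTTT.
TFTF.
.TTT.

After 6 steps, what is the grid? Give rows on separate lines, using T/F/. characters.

Step 1: 6 trees catch fire, 2 burn out
  TTTTT
  .TTTT
  TFTF.
  F.F..
  .FTF.
Step 2: 5 trees catch fire, 6 burn out
  TTTTT
  .FTFT
  F.F..
  .....
  ..F..
Step 3: 4 trees catch fire, 5 burn out
  TFTFT
  ..F.F
  .....
  .....
  .....
Step 4: 3 trees catch fire, 4 burn out
  F.F.F
  .....
  .....
  .....
  .....
Step 5: 0 trees catch fire, 3 burn out
  .....
  .....
  .....
  .....
  .....
Step 6: 0 trees catch fire, 0 burn out
  .....
  .....
  .....
  .....
  .....

.....
.....
.....
.....
.....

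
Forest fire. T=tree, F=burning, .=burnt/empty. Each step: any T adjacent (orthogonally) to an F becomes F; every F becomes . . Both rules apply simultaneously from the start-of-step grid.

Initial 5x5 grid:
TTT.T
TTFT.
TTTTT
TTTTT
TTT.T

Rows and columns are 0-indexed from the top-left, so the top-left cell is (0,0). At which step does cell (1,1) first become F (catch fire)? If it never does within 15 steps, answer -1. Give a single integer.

Step 1: cell (1,1)='F' (+4 fires, +1 burnt)
  -> target ignites at step 1
Step 2: cell (1,1)='.' (+5 fires, +4 burnt)
Step 3: cell (1,1)='.' (+6 fires, +5 burnt)
Step 4: cell (1,1)='.' (+3 fires, +6 burnt)
Step 5: cell (1,1)='.' (+2 fires, +3 burnt)
Step 6: cell (1,1)='.' (+0 fires, +2 burnt)
  fire out at step 6

1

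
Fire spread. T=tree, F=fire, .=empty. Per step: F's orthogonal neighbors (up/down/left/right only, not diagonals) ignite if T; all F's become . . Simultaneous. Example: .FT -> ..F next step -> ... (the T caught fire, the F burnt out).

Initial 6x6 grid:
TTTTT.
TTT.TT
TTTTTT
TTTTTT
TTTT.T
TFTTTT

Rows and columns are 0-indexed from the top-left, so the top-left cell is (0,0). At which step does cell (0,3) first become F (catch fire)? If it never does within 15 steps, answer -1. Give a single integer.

Step 1: cell (0,3)='T' (+3 fires, +1 burnt)
Step 2: cell (0,3)='T' (+4 fires, +3 burnt)
Step 3: cell (0,3)='T' (+5 fires, +4 burnt)
Step 4: cell (0,3)='T' (+5 fires, +5 burnt)
Step 5: cell (0,3)='T' (+6 fires, +5 burnt)
Step 6: cell (0,3)='T' (+4 fires, +6 burnt)
Step 7: cell (0,3)='F' (+3 fires, +4 burnt)
  -> target ignites at step 7
Step 8: cell (0,3)='.' (+2 fires, +3 burnt)
Step 9: cell (0,3)='.' (+0 fires, +2 burnt)
  fire out at step 9

7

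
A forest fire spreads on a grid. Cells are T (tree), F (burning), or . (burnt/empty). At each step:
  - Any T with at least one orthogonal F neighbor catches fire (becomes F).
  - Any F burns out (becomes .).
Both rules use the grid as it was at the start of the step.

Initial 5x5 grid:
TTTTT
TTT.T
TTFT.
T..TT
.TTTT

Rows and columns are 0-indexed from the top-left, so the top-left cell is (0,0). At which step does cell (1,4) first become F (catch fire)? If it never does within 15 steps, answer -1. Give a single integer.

Step 1: cell (1,4)='T' (+3 fires, +1 burnt)
Step 2: cell (1,4)='T' (+4 fires, +3 burnt)
Step 3: cell (1,4)='T' (+6 fires, +4 burnt)
Step 4: cell (1,4)='T' (+4 fires, +6 burnt)
Step 5: cell (1,4)='F' (+2 fires, +4 burnt)
  -> target ignites at step 5
Step 6: cell (1,4)='.' (+0 fires, +2 burnt)
  fire out at step 6

5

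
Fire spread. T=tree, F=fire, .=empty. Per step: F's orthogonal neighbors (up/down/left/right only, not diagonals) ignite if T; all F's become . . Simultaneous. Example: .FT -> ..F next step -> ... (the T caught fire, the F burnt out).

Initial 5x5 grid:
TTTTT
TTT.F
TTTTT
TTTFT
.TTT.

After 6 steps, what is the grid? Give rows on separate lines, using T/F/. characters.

Step 1: 6 trees catch fire, 2 burn out
  TTTTF
  TTT..
  TTTFF
  TTF.F
  .TTF.
Step 2: 4 trees catch fire, 6 burn out
  TTTF.
  TTT..
  TTF..
  TF...
  .TF..
Step 3: 5 trees catch fire, 4 burn out
  TTF..
  TTF..
  TF...
  F....
  .F...
Step 4: 3 trees catch fire, 5 burn out
  TF...
  TF...
  F....
  .....
  .....
Step 5: 2 trees catch fire, 3 burn out
  F....
  F....
  .....
  .....
  .....
Step 6: 0 trees catch fire, 2 burn out
  .....
  .....
  .....
  .....
  .....

.....
.....
.....
.....
.....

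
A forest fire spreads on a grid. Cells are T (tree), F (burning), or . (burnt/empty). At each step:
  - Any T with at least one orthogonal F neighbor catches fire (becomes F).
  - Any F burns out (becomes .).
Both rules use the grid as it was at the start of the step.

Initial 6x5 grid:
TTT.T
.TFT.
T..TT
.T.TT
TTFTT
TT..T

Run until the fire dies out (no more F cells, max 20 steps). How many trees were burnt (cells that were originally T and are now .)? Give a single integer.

Answer: 17

Derivation:
Step 1: +5 fires, +2 burnt (F count now 5)
Step 2: +7 fires, +5 burnt (F count now 7)
Step 3: +5 fires, +7 burnt (F count now 5)
Step 4: +0 fires, +5 burnt (F count now 0)
Fire out after step 4
Initially T: 19, now '.': 28
Total burnt (originally-T cells now '.'): 17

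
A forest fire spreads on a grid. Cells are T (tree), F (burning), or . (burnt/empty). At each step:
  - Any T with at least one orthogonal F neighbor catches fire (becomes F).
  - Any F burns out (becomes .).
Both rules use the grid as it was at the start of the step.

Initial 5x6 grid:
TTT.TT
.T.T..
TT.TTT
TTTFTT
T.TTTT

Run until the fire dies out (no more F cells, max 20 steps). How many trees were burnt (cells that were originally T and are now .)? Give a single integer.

Answer: 20

Derivation:
Step 1: +4 fires, +1 burnt (F count now 4)
Step 2: +6 fires, +4 burnt (F count now 6)
Step 3: +4 fires, +6 burnt (F count now 4)
Step 4: +3 fires, +4 burnt (F count now 3)
Step 5: +1 fires, +3 burnt (F count now 1)
Step 6: +2 fires, +1 burnt (F count now 2)
Step 7: +0 fires, +2 burnt (F count now 0)
Fire out after step 7
Initially T: 22, now '.': 28
Total burnt (originally-T cells now '.'): 20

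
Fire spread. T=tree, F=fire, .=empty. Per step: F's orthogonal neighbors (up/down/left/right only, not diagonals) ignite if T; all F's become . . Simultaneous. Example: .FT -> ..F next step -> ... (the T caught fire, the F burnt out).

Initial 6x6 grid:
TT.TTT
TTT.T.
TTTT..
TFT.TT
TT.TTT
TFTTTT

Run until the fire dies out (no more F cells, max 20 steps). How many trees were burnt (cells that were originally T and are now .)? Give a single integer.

Answer: 23

Derivation:
Step 1: +6 fires, +2 burnt (F count now 6)
Step 2: +5 fires, +6 burnt (F count now 5)
Step 3: +6 fires, +5 burnt (F count now 6)
Step 4: +3 fires, +6 burnt (F count now 3)
Step 5: +2 fires, +3 burnt (F count now 2)
Step 6: +1 fires, +2 burnt (F count now 1)
Step 7: +0 fires, +1 burnt (F count now 0)
Fire out after step 7
Initially T: 27, now '.': 32
Total burnt (originally-T cells now '.'): 23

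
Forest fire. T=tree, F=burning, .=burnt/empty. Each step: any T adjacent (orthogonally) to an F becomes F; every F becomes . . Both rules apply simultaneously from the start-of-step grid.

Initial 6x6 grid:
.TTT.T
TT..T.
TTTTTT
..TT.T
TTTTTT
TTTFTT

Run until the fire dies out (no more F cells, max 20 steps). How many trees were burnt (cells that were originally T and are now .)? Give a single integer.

Answer: 26

Derivation:
Step 1: +3 fires, +1 burnt (F count now 3)
Step 2: +5 fires, +3 burnt (F count now 5)
Step 3: +5 fires, +5 burnt (F count now 5)
Step 4: +4 fires, +5 burnt (F count now 4)
Step 5: +3 fires, +4 burnt (F count now 3)
Step 6: +2 fires, +3 burnt (F count now 2)
Step 7: +2 fires, +2 burnt (F count now 2)
Step 8: +1 fires, +2 burnt (F count now 1)
Step 9: +1 fires, +1 burnt (F count now 1)
Step 10: +0 fires, +1 burnt (F count now 0)
Fire out after step 10
Initially T: 27, now '.': 35
Total burnt (originally-T cells now '.'): 26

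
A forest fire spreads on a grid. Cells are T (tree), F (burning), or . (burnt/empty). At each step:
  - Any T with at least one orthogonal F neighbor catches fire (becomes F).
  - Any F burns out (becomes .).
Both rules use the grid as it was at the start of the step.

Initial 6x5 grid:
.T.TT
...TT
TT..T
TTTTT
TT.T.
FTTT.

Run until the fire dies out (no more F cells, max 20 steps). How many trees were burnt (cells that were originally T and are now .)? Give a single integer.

Answer: 18

Derivation:
Step 1: +2 fires, +1 burnt (F count now 2)
Step 2: +3 fires, +2 burnt (F count now 3)
Step 3: +3 fires, +3 burnt (F count now 3)
Step 4: +3 fires, +3 burnt (F count now 3)
Step 5: +1 fires, +3 burnt (F count now 1)
Step 6: +1 fires, +1 burnt (F count now 1)
Step 7: +1 fires, +1 burnt (F count now 1)
Step 8: +1 fires, +1 burnt (F count now 1)
Step 9: +2 fires, +1 burnt (F count now 2)
Step 10: +1 fires, +2 burnt (F count now 1)
Step 11: +0 fires, +1 burnt (F count now 0)
Fire out after step 11
Initially T: 19, now '.': 29
Total burnt (originally-T cells now '.'): 18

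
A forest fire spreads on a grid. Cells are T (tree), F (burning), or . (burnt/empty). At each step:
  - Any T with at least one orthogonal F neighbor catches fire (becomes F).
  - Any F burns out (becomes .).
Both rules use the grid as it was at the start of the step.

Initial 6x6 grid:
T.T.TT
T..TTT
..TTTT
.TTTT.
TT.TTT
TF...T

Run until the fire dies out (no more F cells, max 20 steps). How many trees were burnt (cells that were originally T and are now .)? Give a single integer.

Step 1: +2 fires, +1 burnt (F count now 2)
Step 2: +2 fires, +2 burnt (F count now 2)
Step 3: +1 fires, +2 burnt (F count now 1)
Step 4: +2 fires, +1 burnt (F count now 2)
Step 5: +3 fires, +2 burnt (F count now 3)
Step 6: +3 fires, +3 burnt (F count now 3)
Step 7: +3 fires, +3 burnt (F count now 3)
Step 8: +3 fires, +3 burnt (F count now 3)
Step 9: +1 fires, +3 burnt (F count now 1)
Step 10: +0 fires, +1 burnt (F count now 0)
Fire out after step 10
Initially T: 23, now '.': 33
Total burnt (originally-T cells now '.'): 20

Answer: 20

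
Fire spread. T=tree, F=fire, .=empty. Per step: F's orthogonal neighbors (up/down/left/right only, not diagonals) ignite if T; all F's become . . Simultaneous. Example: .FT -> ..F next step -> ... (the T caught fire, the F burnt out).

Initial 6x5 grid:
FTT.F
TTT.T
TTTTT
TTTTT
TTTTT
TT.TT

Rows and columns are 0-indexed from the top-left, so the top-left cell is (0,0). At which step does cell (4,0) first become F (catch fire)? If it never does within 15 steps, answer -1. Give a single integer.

Step 1: cell (4,0)='T' (+3 fires, +2 burnt)
Step 2: cell (4,0)='T' (+4 fires, +3 burnt)
Step 3: cell (4,0)='T' (+5 fires, +4 burnt)
Step 4: cell (4,0)='F' (+5 fires, +5 burnt)
  -> target ignites at step 4
Step 5: cell (4,0)='.' (+5 fires, +5 burnt)
Step 6: cell (4,0)='.' (+3 fires, +5 burnt)
Step 7: cell (4,0)='.' (+0 fires, +3 burnt)
  fire out at step 7

4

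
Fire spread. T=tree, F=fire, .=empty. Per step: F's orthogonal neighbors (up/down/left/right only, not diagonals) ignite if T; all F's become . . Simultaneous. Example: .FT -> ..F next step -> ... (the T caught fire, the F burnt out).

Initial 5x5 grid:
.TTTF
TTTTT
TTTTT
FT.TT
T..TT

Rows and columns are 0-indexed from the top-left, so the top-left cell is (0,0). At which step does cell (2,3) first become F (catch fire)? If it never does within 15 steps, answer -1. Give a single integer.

Step 1: cell (2,3)='T' (+5 fires, +2 burnt)
Step 2: cell (2,3)='T' (+5 fires, +5 burnt)
Step 3: cell (2,3)='F' (+6 fires, +5 burnt)
  -> target ignites at step 3
Step 4: cell (2,3)='.' (+2 fires, +6 burnt)
Step 5: cell (2,3)='.' (+1 fires, +2 burnt)
Step 6: cell (2,3)='.' (+0 fires, +1 burnt)
  fire out at step 6

3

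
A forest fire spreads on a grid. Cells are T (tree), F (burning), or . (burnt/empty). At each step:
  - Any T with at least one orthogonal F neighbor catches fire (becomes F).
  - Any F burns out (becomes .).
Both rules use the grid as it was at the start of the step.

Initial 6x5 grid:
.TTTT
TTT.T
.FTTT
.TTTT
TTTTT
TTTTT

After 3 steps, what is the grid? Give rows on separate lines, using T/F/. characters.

Step 1: 3 trees catch fire, 1 burn out
  .TTTT
  TFT.T
  ..FTT
  .FTTT
  TTTTT
  TTTTT
Step 2: 6 trees catch fire, 3 burn out
  .FTTT
  F.F.T
  ...FT
  ..FTT
  TFTTT
  TTTTT
Step 3: 6 trees catch fire, 6 burn out
  ..FTT
  ....T
  ....F
  ...FT
  F.FTT
  TFTTT

..FTT
....T
....F
...FT
F.FTT
TFTTT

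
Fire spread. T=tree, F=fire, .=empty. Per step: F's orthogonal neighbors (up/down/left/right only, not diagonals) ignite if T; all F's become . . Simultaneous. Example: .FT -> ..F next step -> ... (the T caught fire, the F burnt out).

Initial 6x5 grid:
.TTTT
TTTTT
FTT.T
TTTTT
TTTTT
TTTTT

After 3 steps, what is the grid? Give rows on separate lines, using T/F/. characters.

Step 1: 3 trees catch fire, 1 burn out
  .TTTT
  FTTTT
  .FT.T
  FTTTT
  TTTTT
  TTTTT
Step 2: 4 trees catch fire, 3 burn out
  .TTTT
  .FTTT
  ..F.T
  .FTTT
  FTTTT
  TTTTT
Step 3: 5 trees catch fire, 4 burn out
  .FTTT
  ..FTT
  ....T
  ..FTT
  .FTTT
  FTTTT

.FTTT
..FTT
....T
..FTT
.FTTT
FTTTT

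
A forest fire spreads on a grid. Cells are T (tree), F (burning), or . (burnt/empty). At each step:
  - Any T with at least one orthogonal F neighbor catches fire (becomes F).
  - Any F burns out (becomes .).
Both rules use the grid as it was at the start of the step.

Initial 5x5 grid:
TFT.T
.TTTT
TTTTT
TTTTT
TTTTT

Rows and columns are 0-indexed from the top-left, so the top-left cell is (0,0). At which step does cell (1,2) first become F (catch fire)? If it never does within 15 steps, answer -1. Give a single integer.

Step 1: cell (1,2)='T' (+3 fires, +1 burnt)
Step 2: cell (1,2)='F' (+2 fires, +3 burnt)
  -> target ignites at step 2
Step 3: cell (1,2)='.' (+4 fires, +2 burnt)
Step 4: cell (1,2)='.' (+5 fires, +4 burnt)
Step 5: cell (1,2)='.' (+5 fires, +5 burnt)
Step 6: cell (1,2)='.' (+2 fires, +5 burnt)
Step 7: cell (1,2)='.' (+1 fires, +2 burnt)
Step 8: cell (1,2)='.' (+0 fires, +1 burnt)
  fire out at step 8

2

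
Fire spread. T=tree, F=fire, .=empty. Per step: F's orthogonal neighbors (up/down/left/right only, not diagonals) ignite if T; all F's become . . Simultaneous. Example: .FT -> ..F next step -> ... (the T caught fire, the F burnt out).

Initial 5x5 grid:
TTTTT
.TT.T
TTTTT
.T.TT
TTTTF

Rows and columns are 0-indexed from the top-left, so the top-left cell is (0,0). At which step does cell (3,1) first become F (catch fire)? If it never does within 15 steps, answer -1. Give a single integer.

Step 1: cell (3,1)='T' (+2 fires, +1 burnt)
Step 2: cell (3,1)='T' (+3 fires, +2 burnt)
Step 3: cell (3,1)='T' (+3 fires, +3 burnt)
Step 4: cell (3,1)='F' (+4 fires, +3 burnt)
  -> target ignites at step 4
Step 5: cell (3,1)='.' (+3 fires, +4 burnt)
Step 6: cell (3,1)='.' (+3 fires, +3 burnt)
Step 7: cell (3,1)='.' (+1 fires, +3 burnt)
Step 8: cell (3,1)='.' (+1 fires, +1 burnt)
Step 9: cell (3,1)='.' (+0 fires, +1 burnt)
  fire out at step 9

4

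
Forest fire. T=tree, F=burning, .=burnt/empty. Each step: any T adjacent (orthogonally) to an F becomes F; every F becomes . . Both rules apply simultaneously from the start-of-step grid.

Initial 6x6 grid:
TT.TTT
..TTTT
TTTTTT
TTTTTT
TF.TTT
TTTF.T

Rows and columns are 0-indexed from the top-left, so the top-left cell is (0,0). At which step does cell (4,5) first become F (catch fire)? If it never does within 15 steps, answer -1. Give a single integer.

Step 1: cell (4,5)='T' (+5 fires, +2 burnt)
Step 2: cell (4,5)='T' (+6 fires, +5 burnt)
Step 3: cell (4,5)='F' (+5 fires, +6 burnt)
  -> target ignites at step 3
Step 4: cell (4,5)='.' (+5 fires, +5 burnt)
Step 5: cell (4,5)='.' (+3 fires, +5 burnt)
Step 6: cell (4,5)='.' (+2 fires, +3 burnt)
Step 7: cell (4,5)='.' (+1 fires, +2 burnt)
Step 8: cell (4,5)='.' (+0 fires, +1 burnt)
  fire out at step 8

3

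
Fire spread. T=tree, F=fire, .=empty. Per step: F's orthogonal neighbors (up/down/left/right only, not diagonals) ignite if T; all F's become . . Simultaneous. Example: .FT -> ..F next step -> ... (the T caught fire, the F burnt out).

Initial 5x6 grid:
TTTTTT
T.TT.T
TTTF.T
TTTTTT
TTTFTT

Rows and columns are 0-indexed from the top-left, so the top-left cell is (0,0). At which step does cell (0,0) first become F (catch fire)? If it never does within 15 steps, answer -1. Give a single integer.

Step 1: cell (0,0)='T' (+5 fires, +2 burnt)
Step 2: cell (0,0)='T' (+7 fires, +5 burnt)
Step 3: cell (0,0)='T' (+6 fires, +7 burnt)
Step 4: cell (0,0)='T' (+5 fires, +6 burnt)
Step 5: cell (0,0)='F' (+2 fires, +5 burnt)
  -> target ignites at step 5
Step 6: cell (0,0)='.' (+0 fires, +2 burnt)
  fire out at step 6

5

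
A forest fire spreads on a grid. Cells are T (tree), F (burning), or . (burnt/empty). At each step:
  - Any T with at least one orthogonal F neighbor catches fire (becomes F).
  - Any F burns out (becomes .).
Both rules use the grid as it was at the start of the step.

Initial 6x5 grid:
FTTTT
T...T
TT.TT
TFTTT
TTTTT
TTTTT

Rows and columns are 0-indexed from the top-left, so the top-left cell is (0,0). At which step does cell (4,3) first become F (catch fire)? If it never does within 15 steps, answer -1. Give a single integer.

Step 1: cell (4,3)='T' (+6 fires, +2 burnt)
Step 2: cell (4,3)='T' (+6 fires, +6 burnt)
Step 3: cell (4,3)='F' (+6 fires, +6 burnt)
  -> target ignites at step 3
Step 4: cell (4,3)='.' (+4 fires, +6 burnt)
Step 5: cell (4,3)='.' (+2 fires, +4 burnt)
Step 6: cell (4,3)='.' (+0 fires, +2 burnt)
  fire out at step 6

3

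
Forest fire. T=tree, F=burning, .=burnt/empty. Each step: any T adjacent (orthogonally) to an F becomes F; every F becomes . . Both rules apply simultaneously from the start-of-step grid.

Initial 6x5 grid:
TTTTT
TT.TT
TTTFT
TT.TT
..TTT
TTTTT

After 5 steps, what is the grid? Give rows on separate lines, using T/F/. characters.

Step 1: 4 trees catch fire, 1 burn out
  TTTTT
  TT.FT
  TTF.F
  TT.FT
  ..TTT
  TTTTT
Step 2: 5 trees catch fire, 4 burn out
  TTTFT
  TT..F
  TF...
  TT..F
  ..TFT
  TTTTT
Step 3: 8 trees catch fire, 5 burn out
  TTF.F
  TF...
  F....
  TF...
  ..F.F
  TTTFT
Step 4: 5 trees catch fire, 8 burn out
  TF...
  F....
  .....
  F....
  .....
  TTF.F
Step 5: 2 trees catch fire, 5 burn out
  F....
  .....
  .....
  .....
  .....
  TF...

F....
.....
.....
.....
.....
TF...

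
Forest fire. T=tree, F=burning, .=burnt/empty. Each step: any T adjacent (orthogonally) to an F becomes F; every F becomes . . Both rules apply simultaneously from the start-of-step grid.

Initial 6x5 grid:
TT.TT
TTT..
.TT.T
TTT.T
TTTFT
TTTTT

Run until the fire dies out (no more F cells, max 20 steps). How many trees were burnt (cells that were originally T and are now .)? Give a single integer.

Answer: 21

Derivation:
Step 1: +3 fires, +1 burnt (F count now 3)
Step 2: +5 fires, +3 burnt (F count now 5)
Step 3: +5 fires, +5 burnt (F count now 5)
Step 4: +4 fires, +5 burnt (F count now 4)
Step 5: +1 fires, +4 burnt (F count now 1)
Step 6: +2 fires, +1 burnt (F count now 2)
Step 7: +1 fires, +2 burnt (F count now 1)
Step 8: +0 fires, +1 burnt (F count now 0)
Fire out after step 8
Initially T: 23, now '.': 28
Total burnt (originally-T cells now '.'): 21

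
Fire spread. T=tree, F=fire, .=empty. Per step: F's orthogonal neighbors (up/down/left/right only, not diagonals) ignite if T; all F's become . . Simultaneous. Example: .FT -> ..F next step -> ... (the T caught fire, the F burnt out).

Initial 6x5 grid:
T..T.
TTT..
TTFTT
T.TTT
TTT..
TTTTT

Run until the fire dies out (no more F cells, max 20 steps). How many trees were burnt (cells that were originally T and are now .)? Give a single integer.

Answer: 20

Derivation:
Step 1: +4 fires, +1 burnt (F count now 4)
Step 2: +5 fires, +4 burnt (F count now 5)
Step 3: +5 fires, +5 burnt (F count now 5)
Step 4: +4 fires, +5 burnt (F count now 4)
Step 5: +2 fires, +4 burnt (F count now 2)
Step 6: +0 fires, +2 burnt (F count now 0)
Fire out after step 6
Initially T: 21, now '.': 29
Total burnt (originally-T cells now '.'): 20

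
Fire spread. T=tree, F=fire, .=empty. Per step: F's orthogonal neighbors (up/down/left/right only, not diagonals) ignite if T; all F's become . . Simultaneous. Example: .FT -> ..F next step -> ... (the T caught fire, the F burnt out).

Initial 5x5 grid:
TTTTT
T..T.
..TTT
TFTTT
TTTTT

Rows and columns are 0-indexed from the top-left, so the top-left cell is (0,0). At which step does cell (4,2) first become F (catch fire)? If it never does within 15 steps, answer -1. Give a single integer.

Step 1: cell (4,2)='T' (+3 fires, +1 burnt)
Step 2: cell (4,2)='F' (+4 fires, +3 burnt)
  -> target ignites at step 2
Step 3: cell (4,2)='.' (+3 fires, +4 burnt)
Step 4: cell (4,2)='.' (+3 fires, +3 burnt)
Step 5: cell (4,2)='.' (+1 fires, +3 burnt)
Step 6: cell (4,2)='.' (+2 fires, +1 burnt)
Step 7: cell (4,2)='.' (+1 fires, +2 burnt)
Step 8: cell (4,2)='.' (+1 fires, +1 burnt)
Step 9: cell (4,2)='.' (+1 fires, +1 burnt)
Step 10: cell (4,2)='.' (+0 fires, +1 burnt)
  fire out at step 10

2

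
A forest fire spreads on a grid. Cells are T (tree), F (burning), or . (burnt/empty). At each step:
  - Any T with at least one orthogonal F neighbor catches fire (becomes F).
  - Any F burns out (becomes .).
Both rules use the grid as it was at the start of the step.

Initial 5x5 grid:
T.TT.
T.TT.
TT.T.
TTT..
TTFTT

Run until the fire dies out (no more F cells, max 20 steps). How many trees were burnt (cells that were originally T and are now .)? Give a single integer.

Answer: 11

Derivation:
Step 1: +3 fires, +1 burnt (F count now 3)
Step 2: +3 fires, +3 burnt (F count now 3)
Step 3: +2 fires, +3 burnt (F count now 2)
Step 4: +1 fires, +2 burnt (F count now 1)
Step 5: +1 fires, +1 burnt (F count now 1)
Step 6: +1 fires, +1 burnt (F count now 1)
Step 7: +0 fires, +1 burnt (F count now 0)
Fire out after step 7
Initially T: 16, now '.': 20
Total burnt (originally-T cells now '.'): 11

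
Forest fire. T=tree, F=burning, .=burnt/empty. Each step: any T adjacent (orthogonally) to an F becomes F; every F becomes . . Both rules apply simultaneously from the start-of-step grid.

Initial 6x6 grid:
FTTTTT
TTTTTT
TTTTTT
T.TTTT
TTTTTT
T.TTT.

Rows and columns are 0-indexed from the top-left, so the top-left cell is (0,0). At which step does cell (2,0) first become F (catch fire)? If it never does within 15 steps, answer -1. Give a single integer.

Step 1: cell (2,0)='T' (+2 fires, +1 burnt)
Step 2: cell (2,0)='F' (+3 fires, +2 burnt)
  -> target ignites at step 2
Step 3: cell (2,0)='.' (+4 fires, +3 burnt)
Step 4: cell (2,0)='.' (+4 fires, +4 burnt)
Step 5: cell (2,0)='.' (+6 fires, +4 burnt)
Step 6: cell (2,0)='.' (+4 fires, +6 burnt)
Step 7: cell (2,0)='.' (+4 fires, +4 burnt)
Step 8: cell (2,0)='.' (+3 fires, +4 burnt)
Step 9: cell (2,0)='.' (+2 fires, +3 burnt)
Step 10: cell (2,0)='.' (+0 fires, +2 burnt)
  fire out at step 10

2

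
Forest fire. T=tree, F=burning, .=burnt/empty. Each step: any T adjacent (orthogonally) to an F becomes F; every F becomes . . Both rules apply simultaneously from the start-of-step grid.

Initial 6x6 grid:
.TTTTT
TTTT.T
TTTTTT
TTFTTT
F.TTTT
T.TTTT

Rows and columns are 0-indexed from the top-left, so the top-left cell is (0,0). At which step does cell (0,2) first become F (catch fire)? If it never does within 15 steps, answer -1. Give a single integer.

Step 1: cell (0,2)='T' (+6 fires, +2 burnt)
Step 2: cell (0,2)='T' (+7 fires, +6 burnt)
Step 3: cell (0,2)='F' (+8 fires, +7 burnt)
  -> target ignites at step 3
Step 4: cell (0,2)='.' (+5 fires, +8 burnt)
Step 5: cell (0,2)='.' (+3 fires, +5 burnt)
Step 6: cell (0,2)='.' (+1 fires, +3 burnt)
Step 7: cell (0,2)='.' (+0 fires, +1 burnt)
  fire out at step 7

3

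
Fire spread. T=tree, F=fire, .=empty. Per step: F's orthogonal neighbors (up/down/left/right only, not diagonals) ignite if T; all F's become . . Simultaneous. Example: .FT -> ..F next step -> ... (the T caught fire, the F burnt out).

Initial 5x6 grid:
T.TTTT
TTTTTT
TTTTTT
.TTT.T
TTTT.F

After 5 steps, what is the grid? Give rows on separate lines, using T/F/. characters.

Step 1: 1 trees catch fire, 1 burn out
  T.TTTT
  TTTTTT
  TTTTTT
  .TTT.F
  TTTT..
Step 2: 1 trees catch fire, 1 burn out
  T.TTTT
  TTTTTT
  TTTTTF
  .TTT..
  TTTT..
Step 3: 2 trees catch fire, 1 burn out
  T.TTTT
  TTTTTF
  TTTTF.
  .TTT..
  TTTT..
Step 4: 3 trees catch fire, 2 burn out
  T.TTTF
  TTTTF.
  TTTF..
  .TTT..
  TTTT..
Step 5: 4 trees catch fire, 3 burn out
  T.TTF.
  TTTF..
  TTF...
  .TTF..
  TTTT..

T.TTF.
TTTF..
TTF...
.TTF..
TTTT..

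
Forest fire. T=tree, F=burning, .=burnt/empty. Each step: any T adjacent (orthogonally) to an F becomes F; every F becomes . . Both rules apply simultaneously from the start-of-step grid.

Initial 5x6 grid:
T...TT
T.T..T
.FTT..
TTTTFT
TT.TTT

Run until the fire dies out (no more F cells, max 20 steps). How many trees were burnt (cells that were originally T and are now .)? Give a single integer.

Step 1: +5 fires, +2 burnt (F count now 5)
Step 2: +7 fires, +5 burnt (F count now 7)
Step 3: +1 fires, +7 burnt (F count now 1)
Step 4: +0 fires, +1 burnt (F count now 0)
Fire out after step 4
Initially T: 18, now '.': 25
Total burnt (originally-T cells now '.'): 13

Answer: 13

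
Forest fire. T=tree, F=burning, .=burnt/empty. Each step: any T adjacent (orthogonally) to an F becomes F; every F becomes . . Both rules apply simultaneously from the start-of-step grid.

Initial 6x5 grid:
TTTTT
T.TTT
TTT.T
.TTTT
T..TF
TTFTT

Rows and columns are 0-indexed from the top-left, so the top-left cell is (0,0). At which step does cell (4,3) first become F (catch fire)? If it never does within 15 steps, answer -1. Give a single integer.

Step 1: cell (4,3)='F' (+5 fires, +2 burnt)
  -> target ignites at step 1
Step 2: cell (4,3)='.' (+3 fires, +5 burnt)
Step 3: cell (4,3)='.' (+3 fires, +3 burnt)
Step 4: cell (4,3)='.' (+4 fires, +3 burnt)
Step 5: cell (4,3)='.' (+3 fires, +4 burnt)
Step 6: cell (4,3)='.' (+2 fires, +3 burnt)
Step 7: cell (4,3)='.' (+2 fires, +2 burnt)
Step 8: cell (4,3)='.' (+1 fires, +2 burnt)
Step 9: cell (4,3)='.' (+0 fires, +1 burnt)
  fire out at step 9

1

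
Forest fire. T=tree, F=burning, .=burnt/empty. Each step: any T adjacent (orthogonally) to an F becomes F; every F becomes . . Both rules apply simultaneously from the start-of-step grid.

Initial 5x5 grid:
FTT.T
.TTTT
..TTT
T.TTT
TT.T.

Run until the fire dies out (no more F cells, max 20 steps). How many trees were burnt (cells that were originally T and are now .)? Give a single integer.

Answer: 14

Derivation:
Step 1: +1 fires, +1 burnt (F count now 1)
Step 2: +2 fires, +1 burnt (F count now 2)
Step 3: +1 fires, +2 burnt (F count now 1)
Step 4: +2 fires, +1 burnt (F count now 2)
Step 5: +3 fires, +2 burnt (F count now 3)
Step 6: +3 fires, +3 burnt (F count now 3)
Step 7: +2 fires, +3 burnt (F count now 2)
Step 8: +0 fires, +2 burnt (F count now 0)
Fire out after step 8
Initially T: 17, now '.': 22
Total burnt (originally-T cells now '.'): 14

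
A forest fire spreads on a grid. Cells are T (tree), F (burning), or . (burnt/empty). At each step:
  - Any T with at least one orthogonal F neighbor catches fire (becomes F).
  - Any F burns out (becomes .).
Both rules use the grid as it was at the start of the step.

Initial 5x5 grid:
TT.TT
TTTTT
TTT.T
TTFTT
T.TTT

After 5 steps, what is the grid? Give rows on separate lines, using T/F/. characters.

Step 1: 4 trees catch fire, 1 burn out
  TT.TT
  TTTTT
  TTF.T
  TF.FT
  T.FTT
Step 2: 5 trees catch fire, 4 burn out
  TT.TT
  TTFTT
  TF..T
  F...F
  T..FT
Step 3: 6 trees catch fire, 5 burn out
  TT.TT
  TF.FT
  F...F
  .....
  F...F
Step 4: 4 trees catch fire, 6 burn out
  TF.FT
  F...F
  .....
  .....
  .....
Step 5: 2 trees catch fire, 4 burn out
  F...F
  .....
  .....
  .....
  .....

F...F
.....
.....
.....
.....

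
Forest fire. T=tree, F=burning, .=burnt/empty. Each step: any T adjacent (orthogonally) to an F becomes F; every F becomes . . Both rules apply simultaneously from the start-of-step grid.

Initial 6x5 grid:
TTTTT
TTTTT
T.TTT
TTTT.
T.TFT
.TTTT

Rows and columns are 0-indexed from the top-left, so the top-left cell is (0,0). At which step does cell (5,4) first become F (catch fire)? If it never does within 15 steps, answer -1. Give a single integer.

Step 1: cell (5,4)='T' (+4 fires, +1 burnt)
Step 2: cell (5,4)='F' (+4 fires, +4 burnt)
  -> target ignites at step 2
Step 3: cell (5,4)='.' (+5 fires, +4 burnt)
Step 4: cell (5,4)='.' (+4 fires, +5 burnt)
Step 5: cell (5,4)='.' (+5 fires, +4 burnt)
Step 6: cell (5,4)='.' (+2 fires, +5 burnt)
Step 7: cell (5,4)='.' (+1 fires, +2 burnt)
Step 8: cell (5,4)='.' (+0 fires, +1 burnt)
  fire out at step 8

2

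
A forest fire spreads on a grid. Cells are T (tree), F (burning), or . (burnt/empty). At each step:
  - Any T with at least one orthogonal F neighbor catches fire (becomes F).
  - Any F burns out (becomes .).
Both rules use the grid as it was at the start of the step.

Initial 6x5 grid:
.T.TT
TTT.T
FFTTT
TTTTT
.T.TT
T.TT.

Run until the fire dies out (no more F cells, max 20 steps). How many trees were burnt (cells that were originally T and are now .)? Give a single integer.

Answer: 20

Derivation:
Step 1: +5 fires, +2 burnt (F count now 5)
Step 2: +5 fires, +5 burnt (F count now 5)
Step 3: +2 fires, +5 burnt (F count now 2)
Step 4: +3 fires, +2 burnt (F count now 3)
Step 5: +3 fires, +3 burnt (F count now 3)
Step 6: +2 fires, +3 burnt (F count now 2)
Step 7: +0 fires, +2 burnt (F count now 0)
Fire out after step 7
Initially T: 21, now '.': 29
Total burnt (originally-T cells now '.'): 20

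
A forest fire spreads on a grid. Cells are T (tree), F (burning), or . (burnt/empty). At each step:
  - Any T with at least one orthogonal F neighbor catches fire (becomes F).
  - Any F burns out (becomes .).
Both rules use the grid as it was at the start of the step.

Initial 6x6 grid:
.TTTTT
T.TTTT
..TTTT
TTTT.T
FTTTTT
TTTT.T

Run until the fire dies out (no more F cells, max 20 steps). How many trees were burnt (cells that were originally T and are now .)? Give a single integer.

Answer: 28

Derivation:
Step 1: +3 fires, +1 burnt (F count now 3)
Step 2: +3 fires, +3 burnt (F count now 3)
Step 3: +3 fires, +3 burnt (F count now 3)
Step 4: +4 fires, +3 burnt (F count now 4)
Step 5: +3 fires, +4 burnt (F count now 3)
Step 6: +5 fires, +3 burnt (F count now 5)
Step 7: +4 fires, +5 burnt (F count now 4)
Step 8: +2 fires, +4 burnt (F count now 2)
Step 9: +1 fires, +2 burnt (F count now 1)
Step 10: +0 fires, +1 burnt (F count now 0)
Fire out after step 10
Initially T: 29, now '.': 35
Total burnt (originally-T cells now '.'): 28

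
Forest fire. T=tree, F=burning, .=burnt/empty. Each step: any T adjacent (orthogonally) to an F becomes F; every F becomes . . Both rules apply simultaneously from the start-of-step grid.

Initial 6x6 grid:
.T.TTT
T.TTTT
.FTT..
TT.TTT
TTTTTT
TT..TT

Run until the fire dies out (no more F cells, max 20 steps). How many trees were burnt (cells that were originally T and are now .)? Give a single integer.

Answer: 24

Derivation:
Step 1: +2 fires, +1 burnt (F count now 2)
Step 2: +4 fires, +2 burnt (F count now 4)
Step 3: +5 fires, +4 burnt (F count now 5)
Step 4: +5 fires, +5 burnt (F count now 5)
Step 5: +4 fires, +5 burnt (F count now 4)
Step 6: +3 fires, +4 burnt (F count now 3)
Step 7: +1 fires, +3 burnt (F count now 1)
Step 8: +0 fires, +1 burnt (F count now 0)
Fire out after step 8
Initially T: 26, now '.': 34
Total burnt (originally-T cells now '.'): 24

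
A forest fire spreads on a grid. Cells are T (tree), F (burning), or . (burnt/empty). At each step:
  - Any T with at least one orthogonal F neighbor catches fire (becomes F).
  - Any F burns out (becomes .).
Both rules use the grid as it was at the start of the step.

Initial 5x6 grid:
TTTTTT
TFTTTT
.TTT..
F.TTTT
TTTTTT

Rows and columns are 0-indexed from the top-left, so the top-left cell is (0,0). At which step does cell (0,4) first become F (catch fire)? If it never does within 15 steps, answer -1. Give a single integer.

Step 1: cell (0,4)='T' (+5 fires, +2 burnt)
Step 2: cell (0,4)='T' (+5 fires, +5 burnt)
Step 3: cell (0,4)='T' (+5 fires, +5 burnt)
Step 4: cell (0,4)='F' (+4 fires, +5 burnt)
  -> target ignites at step 4
Step 5: cell (0,4)='.' (+3 fires, +4 burnt)
Step 6: cell (0,4)='.' (+2 fires, +3 burnt)
Step 7: cell (0,4)='.' (+0 fires, +2 burnt)
  fire out at step 7

4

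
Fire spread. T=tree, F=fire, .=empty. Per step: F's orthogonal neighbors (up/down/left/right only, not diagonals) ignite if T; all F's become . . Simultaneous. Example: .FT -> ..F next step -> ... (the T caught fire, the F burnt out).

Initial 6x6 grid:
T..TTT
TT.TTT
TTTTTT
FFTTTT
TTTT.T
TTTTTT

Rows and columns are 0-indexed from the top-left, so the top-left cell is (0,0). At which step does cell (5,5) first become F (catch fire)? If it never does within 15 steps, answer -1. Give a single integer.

Step 1: cell (5,5)='T' (+5 fires, +2 burnt)
Step 2: cell (5,5)='T' (+7 fires, +5 burnt)
Step 3: cell (5,5)='T' (+5 fires, +7 burnt)
Step 4: cell (5,5)='T' (+4 fires, +5 burnt)
Step 5: cell (5,5)='T' (+5 fires, +4 burnt)
Step 6: cell (5,5)='F' (+3 fires, +5 burnt)
  -> target ignites at step 6
Step 7: cell (5,5)='.' (+1 fires, +3 burnt)
Step 8: cell (5,5)='.' (+0 fires, +1 burnt)
  fire out at step 8

6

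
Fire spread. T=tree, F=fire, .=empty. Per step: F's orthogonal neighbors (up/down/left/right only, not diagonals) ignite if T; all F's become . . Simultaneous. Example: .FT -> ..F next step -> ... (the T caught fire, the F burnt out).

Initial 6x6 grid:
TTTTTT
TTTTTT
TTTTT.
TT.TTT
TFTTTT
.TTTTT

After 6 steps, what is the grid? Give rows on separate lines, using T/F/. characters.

Step 1: 4 trees catch fire, 1 burn out
  TTTTTT
  TTTTTT
  TTTTT.
  TF.TTT
  F.FTTT
  .FTTTT
Step 2: 4 trees catch fire, 4 burn out
  TTTTTT
  TTTTTT
  TFTTT.
  F..TTT
  ...FTT
  ..FTTT
Step 3: 6 trees catch fire, 4 burn out
  TTTTTT
  TFTTTT
  F.FTT.
  ...FTT
  ....FT
  ...FTT
Step 4: 7 trees catch fire, 6 burn out
  TFTTTT
  F.FTTT
  ...FT.
  ....FT
  .....F
  ....FT
Step 5: 6 trees catch fire, 7 burn out
  F.FTTT
  ...FTT
  ....F.
  .....F
  ......
  .....F
Step 6: 2 trees catch fire, 6 burn out
  ...FTT
  ....FT
  ......
  ......
  ......
  ......

...FTT
....FT
......
......
......
......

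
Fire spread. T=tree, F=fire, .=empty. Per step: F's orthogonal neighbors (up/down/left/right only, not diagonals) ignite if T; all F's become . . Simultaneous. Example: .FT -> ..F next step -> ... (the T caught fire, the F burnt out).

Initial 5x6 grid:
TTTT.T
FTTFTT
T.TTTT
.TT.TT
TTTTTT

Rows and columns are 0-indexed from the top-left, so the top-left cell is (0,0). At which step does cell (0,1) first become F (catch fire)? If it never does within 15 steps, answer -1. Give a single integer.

Step 1: cell (0,1)='T' (+7 fires, +2 burnt)
Step 2: cell (0,1)='F' (+5 fires, +7 burnt)
  -> target ignites at step 2
Step 3: cell (0,1)='.' (+4 fires, +5 burnt)
Step 4: cell (0,1)='.' (+4 fires, +4 burnt)
Step 5: cell (0,1)='.' (+3 fires, +4 burnt)
Step 6: cell (0,1)='.' (+1 fires, +3 burnt)
Step 7: cell (0,1)='.' (+0 fires, +1 burnt)
  fire out at step 7

2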